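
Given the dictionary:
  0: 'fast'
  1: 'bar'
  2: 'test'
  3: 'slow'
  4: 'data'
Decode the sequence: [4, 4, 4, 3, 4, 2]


Look up each index in the dictionary:
  4 -> 'data'
  4 -> 'data'
  4 -> 'data'
  3 -> 'slow'
  4 -> 'data'
  2 -> 'test'

Decoded: "data data data slow data test"


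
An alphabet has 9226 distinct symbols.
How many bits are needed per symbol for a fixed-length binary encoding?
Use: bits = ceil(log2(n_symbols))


log2(9226) = 13.1715
Bracket: 2^13 = 8192 < 9226 <= 2^14 = 16384
So ceil(log2(9226)) = 14

bits = ceil(log2(9226)) = ceil(13.1715) = 14 bits


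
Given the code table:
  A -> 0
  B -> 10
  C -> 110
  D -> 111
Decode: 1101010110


Decoding:
110 -> C
10 -> B
10 -> B
110 -> C


Result: CBBC


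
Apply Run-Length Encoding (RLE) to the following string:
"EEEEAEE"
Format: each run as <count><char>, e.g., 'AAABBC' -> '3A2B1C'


Scanning runs left to right:
  i=0: run of 'E' x 4 -> '4E'
  i=4: run of 'A' x 1 -> '1A'
  i=5: run of 'E' x 2 -> '2E'

RLE = 4E1A2E


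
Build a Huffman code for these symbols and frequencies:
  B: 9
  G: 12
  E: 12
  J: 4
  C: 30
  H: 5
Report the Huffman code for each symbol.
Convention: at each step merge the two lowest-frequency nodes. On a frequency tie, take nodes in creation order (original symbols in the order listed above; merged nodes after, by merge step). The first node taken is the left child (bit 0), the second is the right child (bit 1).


Huffman tree construction:
Step 1: Merge J(4) + H(5) = 9
Step 2: Merge B(9) + (J+H)(9) = 18
Step 3: Merge G(12) + E(12) = 24
Step 4: Merge (B+(J+H))(18) + (G+E)(24) = 42
Step 5: Merge C(30) + ((B+(J+H))+(G+E))(42) = 72
Read each symbol's code off the tree from the root (left child = 0, right child = 1).

Codes:
  B: 100 (length 3)
  G: 110 (length 3)
  E: 111 (length 3)
  J: 1010 (length 4)
  C: 0 (length 1)
  H: 1011 (length 4)
Average code length: 165/72 = 2.2917 bits/symbol


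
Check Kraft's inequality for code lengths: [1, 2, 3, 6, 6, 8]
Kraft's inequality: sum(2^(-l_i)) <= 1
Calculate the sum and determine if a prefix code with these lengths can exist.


Sum = 2^(-1) + 2^(-2) + 2^(-3) + 2^(-6) + 2^(-6) + 2^(-8)
    = 0.5 + 0.25 + 0.125 + 0.015625 + 0.015625 + 0.00390625
    = 233/256 = 0.91015625
Since 0.91015625 <= 1, Kraft's inequality IS satisfied.
A prefix code with these lengths CAN exist.

Kraft sum = 0.91015625. Satisfied.


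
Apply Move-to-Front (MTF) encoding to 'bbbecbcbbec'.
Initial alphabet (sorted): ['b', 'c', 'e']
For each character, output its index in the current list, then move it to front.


MTF encoding:
'b': index 0 in ['b', 'c', 'e'] -> ['b', 'c', 'e']
'b': index 0 in ['b', 'c', 'e'] -> ['b', 'c', 'e']
'b': index 0 in ['b', 'c', 'e'] -> ['b', 'c', 'e']
'e': index 2 in ['b', 'c', 'e'] -> ['e', 'b', 'c']
'c': index 2 in ['e', 'b', 'c'] -> ['c', 'e', 'b']
'b': index 2 in ['c', 'e', 'b'] -> ['b', 'c', 'e']
'c': index 1 in ['b', 'c', 'e'] -> ['c', 'b', 'e']
'b': index 1 in ['c', 'b', 'e'] -> ['b', 'c', 'e']
'b': index 0 in ['b', 'c', 'e'] -> ['b', 'c', 'e']
'e': index 2 in ['b', 'c', 'e'] -> ['e', 'b', 'c']
'c': index 2 in ['e', 'b', 'c'] -> ['c', 'e', 'b']


Output: [0, 0, 0, 2, 2, 2, 1, 1, 0, 2, 2]


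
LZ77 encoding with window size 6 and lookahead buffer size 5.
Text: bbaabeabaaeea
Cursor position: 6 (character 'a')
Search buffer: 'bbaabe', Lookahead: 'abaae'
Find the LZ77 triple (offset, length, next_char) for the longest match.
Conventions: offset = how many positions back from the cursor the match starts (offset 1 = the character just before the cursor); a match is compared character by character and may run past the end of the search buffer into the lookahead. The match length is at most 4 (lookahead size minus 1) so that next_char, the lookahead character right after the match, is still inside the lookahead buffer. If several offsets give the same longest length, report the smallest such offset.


Try each offset into the search buffer:
  offset=1 (pos 5, char 'e'): match length 0
  offset=2 (pos 4, char 'b'): match length 0
  offset=3 (pos 3, char 'a'): match length 2
  offset=4 (pos 2, char 'a'): match length 1
  offset=5 (pos 1, char 'b'): match length 0
  offset=6 (pos 0, char 'b'): match length 0
Longest match has length 2 at offset 3.
next_char = character at position 6 + 2 = 8 -> 'a'

Best match: offset=3, length=2 (matching 'ab' starting at position 3)
LZ77 triple: (3, 2, 'a')


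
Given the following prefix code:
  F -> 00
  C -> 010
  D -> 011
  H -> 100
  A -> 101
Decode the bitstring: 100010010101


Decoding step by step:
Bits 100 -> H
Bits 010 -> C
Bits 010 -> C
Bits 101 -> A


Decoded message: HCCA


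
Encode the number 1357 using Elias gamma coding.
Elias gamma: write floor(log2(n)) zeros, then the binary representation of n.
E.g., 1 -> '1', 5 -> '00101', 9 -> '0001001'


num_bits = floor(log2(1357)) + 1 = 11
leading_zeros = num_bits - 1 = 10
binary(1357) = 10101001101

Elias gamma(1357) = '0000000000' + '10101001101' = 000000000010101001101 (21 bits)


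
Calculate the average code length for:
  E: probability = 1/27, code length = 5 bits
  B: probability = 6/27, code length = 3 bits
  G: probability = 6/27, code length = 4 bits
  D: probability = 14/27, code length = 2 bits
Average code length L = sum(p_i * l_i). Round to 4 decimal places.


Weighted contributions p_i * l_i:
  E: (1/27) * 5 = 5/27
  B: (6/27) * 3 = 18/27
  G: (6/27) * 4 = 24/27
  D: (14/27) * 2 = 28/27
Sum = (5 + 18 + 24 + 28)/27 = 75/27

L = 75/27 = 2.7778 bits/symbol


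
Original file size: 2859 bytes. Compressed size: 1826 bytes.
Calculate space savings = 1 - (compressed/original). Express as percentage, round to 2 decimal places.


ratio = compressed/original = 1826/2859 = 0.638685
savings = 1 - ratio = 1 - 0.638685 = 0.361315
as a percentage: 0.361315 * 100 = 36.13%

Space savings = 1 - 1826/2859 = 36.13%


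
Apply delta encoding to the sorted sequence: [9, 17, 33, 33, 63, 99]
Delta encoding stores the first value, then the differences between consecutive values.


First value: 9
Deltas:
  17 - 9 = 8
  33 - 17 = 16
  33 - 33 = 0
  63 - 33 = 30
  99 - 63 = 36


Delta encoded: [9, 8, 16, 0, 30, 36]


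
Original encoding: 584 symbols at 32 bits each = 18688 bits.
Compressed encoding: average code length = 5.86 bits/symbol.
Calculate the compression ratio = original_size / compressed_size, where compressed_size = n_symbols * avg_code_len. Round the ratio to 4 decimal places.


original_size = n_symbols * orig_bits = 584 * 32 = 18688 bits
compressed_size = n_symbols * avg_code_len = 584 * 5.86 = 3422.24 bits
ratio = original_size / compressed_size = 18688 / 3422.24 = 5.4608

Compression ratio = 5.4608


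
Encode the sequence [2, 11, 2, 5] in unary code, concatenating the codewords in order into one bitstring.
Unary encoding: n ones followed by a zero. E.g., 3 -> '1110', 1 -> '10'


Encode each number as n ones followed by a terminating 0:
  2 -> 110 (3 bits)
  11 -> 111111111110 (12 bits)
  2 -> 110 (3 bits)
  5 -> 111110 (6 bits)
Total length = 3 + 12 + 3 + 6 = 24 bits.

Unary([2, 11, 2, 5]) = 110111111111110110111110 (24 bits)


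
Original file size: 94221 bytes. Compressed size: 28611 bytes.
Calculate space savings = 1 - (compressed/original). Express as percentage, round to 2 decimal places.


ratio = compressed/original = 28611/94221 = 0.303658
savings = 1 - ratio = 1 - 0.303658 = 0.696342
as a percentage: 0.696342 * 100 = 69.63%

Space savings = 1 - 28611/94221 = 69.63%


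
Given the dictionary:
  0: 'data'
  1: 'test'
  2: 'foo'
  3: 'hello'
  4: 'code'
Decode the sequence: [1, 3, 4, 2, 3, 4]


Look up each index in the dictionary:
  1 -> 'test'
  3 -> 'hello'
  4 -> 'code'
  2 -> 'foo'
  3 -> 'hello'
  4 -> 'code'

Decoded: "test hello code foo hello code"


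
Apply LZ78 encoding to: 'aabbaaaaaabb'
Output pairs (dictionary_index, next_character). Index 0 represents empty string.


LZ78 encoding steps:
Dictionary: {0: ''}
Step 1: w='' (idx 0), next='a' -> output (0, 'a'), add 'a' as idx 1
Step 2: w='a' (idx 1), next='b' -> output (1, 'b'), add 'ab' as idx 2
Step 3: w='' (idx 0), next='b' -> output (0, 'b'), add 'b' as idx 3
Step 4: w='a' (idx 1), next='a' -> output (1, 'a'), add 'aa' as idx 4
Step 5: w='aa' (idx 4), next='a' -> output (4, 'a'), add 'aaa' as idx 5
Step 6: w='ab' (idx 2), next='b' -> output (2, 'b'), add 'abb' as idx 6


Encoded: [(0, 'a'), (1, 'b'), (0, 'b'), (1, 'a'), (4, 'a'), (2, 'b')]


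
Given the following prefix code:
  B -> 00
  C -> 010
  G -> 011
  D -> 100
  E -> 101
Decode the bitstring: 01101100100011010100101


Decoding step by step:
Bits 011 -> G
Bits 011 -> G
Bits 00 -> B
Bits 100 -> D
Bits 011 -> G
Bits 010 -> C
Bits 100 -> D
Bits 101 -> E


Decoded message: GGBDGCDE


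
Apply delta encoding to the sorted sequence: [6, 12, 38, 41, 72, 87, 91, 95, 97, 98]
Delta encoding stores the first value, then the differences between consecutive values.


First value: 6
Deltas:
  12 - 6 = 6
  38 - 12 = 26
  41 - 38 = 3
  72 - 41 = 31
  87 - 72 = 15
  91 - 87 = 4
  95 - 91 = 4
  97 - 95 = 2
  98 - 97 = 1


Delta encoded: [6, 6, 26, 3, 31, 15, 4, 4, 2, 1]


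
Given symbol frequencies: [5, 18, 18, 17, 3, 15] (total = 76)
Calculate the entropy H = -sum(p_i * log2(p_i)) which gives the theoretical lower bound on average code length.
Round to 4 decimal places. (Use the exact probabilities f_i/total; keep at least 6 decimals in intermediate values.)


Per-symbol terms -p_i * log2(p_i) with p_i = f_i/76:
  p = 5/76 = 0.065789: log2(p) = -3.925999, -p*log2(p) = 0.258289
  p = 18/76 = 0.236842: log2(p) = -2.078003, -p*log2(p) = 0.492158
  p = 18/76 = 0.236842: log2(p) = -2.078003, -p*log2(p) = 0.492158
  p = 17/76 = 0.223684: log2(p) = -2.160465, -p*log2(p) = 0.483262
  p = 3/76 = 0.039474: log2(p) = -4.662965, -p*log2(p) = 0.184064
  p = 15/76 = 0.197368: log2(p) = -2.341037, -p*log2(p) = 0.462047
H = 0.258289 + 0.492158 + 0.492158 + 0.483262 + 0.184064 + 0.462047 = 2.371978

H = 2.372 bits/symbol


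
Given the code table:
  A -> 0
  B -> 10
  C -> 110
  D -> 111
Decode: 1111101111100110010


Decoding:
111 -> D
110 -> C
111 -> D
110 -> C
0 -> A
110 -> C
0 -> A
10 -> B


Result: DCDCACAB


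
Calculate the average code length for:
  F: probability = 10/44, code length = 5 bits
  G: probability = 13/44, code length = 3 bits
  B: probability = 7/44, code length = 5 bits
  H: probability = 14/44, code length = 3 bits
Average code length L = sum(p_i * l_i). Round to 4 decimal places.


Weighted contributions p_i * l_i:
  F: (10/44) * 5 = 50/44
  G: (13/44) * 3 = 39/44
  B: (7/44) * 5 = 35/44
  H: (14/44) * 3 = 42/44
Sum = (50 + 39 + 35 + 42)/44 = 166/44

L = 166/44 = 3.7727 bits/symbol


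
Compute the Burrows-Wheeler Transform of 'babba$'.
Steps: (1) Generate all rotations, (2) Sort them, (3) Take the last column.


Rotations (sorted):
  0: $babba -> last char: a
  1: a$babb -> last char: b
  2: abba$b -> last char: b
  3: ba$bab -> last char: b
  4: babba$ -> last char: $
  5: bba$ba -> last char: a


BWT = abbb$a


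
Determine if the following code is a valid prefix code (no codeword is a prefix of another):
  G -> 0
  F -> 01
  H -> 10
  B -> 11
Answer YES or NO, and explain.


Checking each pair (does one codeword prefix another?):
  G='0' vs F='01': prefix -- VIOLATION

NO -- this is NOT a valid prefix code. G (0) is a prefix of F (01).


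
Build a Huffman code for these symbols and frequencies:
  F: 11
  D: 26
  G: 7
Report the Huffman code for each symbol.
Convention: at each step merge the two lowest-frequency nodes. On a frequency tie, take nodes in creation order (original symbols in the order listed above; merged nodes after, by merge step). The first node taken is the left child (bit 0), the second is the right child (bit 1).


Huffman tree construction:
Step 1: Merge G(7) + F(11) = 18
Step 2: Merge (G+F)(18) + D(26) = 44
Read each symbol's code off the tree from the root (left child = 0, right child = 1).

Codes:
  F: 01 (length 2)
  D: 1 (length 1)
  G: 00 (length 2)
Average code length: 62/44 = 1.4091 bits/symbol


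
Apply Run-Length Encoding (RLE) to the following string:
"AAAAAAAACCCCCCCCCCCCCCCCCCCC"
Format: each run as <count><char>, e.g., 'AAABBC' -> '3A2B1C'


Scanning runs left to right:
  i=0: run of 'A' x 8 -> '8A'
  i=8: run of 'C' x 20 -> '20C'

RLE = 8A20C


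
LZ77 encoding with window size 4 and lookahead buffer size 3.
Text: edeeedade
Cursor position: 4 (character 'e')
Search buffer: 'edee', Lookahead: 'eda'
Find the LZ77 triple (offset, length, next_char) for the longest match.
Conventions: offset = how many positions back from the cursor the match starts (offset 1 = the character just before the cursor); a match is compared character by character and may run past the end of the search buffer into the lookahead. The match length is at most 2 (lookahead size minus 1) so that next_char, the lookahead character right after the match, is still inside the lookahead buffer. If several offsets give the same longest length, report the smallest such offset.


Try each offset into the search buffer:
  offset=1 (pos 3, char 'e'): match length 1
  offset=2 (pos 2, char 'e'): match length 1
  offset=3 (pos 1, char 'd'): match length 0
  offset=4 (pos 0, char 'e'): match length 2
Longest match has length 2 at offset 4.
next_char = character at position 4 + 2 = 6 -> 'a'

Best match: offset=4, length=2 (matching 'ed' starting at position 0)
LZ77 triple: (4, 2, 'a')


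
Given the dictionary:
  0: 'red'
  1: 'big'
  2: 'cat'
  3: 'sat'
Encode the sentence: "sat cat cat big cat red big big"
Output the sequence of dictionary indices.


Look up each word in the dictionary:
  'sat' -> 3
  'cat' -> 2
  'cat' -> 2
  'big' -> 1
  'cat' -> 2
  'red' -> 0
  'big' -> 1
  'big' -> 1

Encoded: [3, 2, 2, 1, 2, 0, 1, 1]


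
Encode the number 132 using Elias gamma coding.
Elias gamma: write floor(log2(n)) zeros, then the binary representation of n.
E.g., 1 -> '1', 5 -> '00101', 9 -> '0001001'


num_bits = floor(log2(132)) + 1 = 8
leading_zeros = num_bits - 1 = 7
binary(132) = 10000100

Elias gamma(132) = '0000000' + '10000100' = 000000010000100 (15 bits)


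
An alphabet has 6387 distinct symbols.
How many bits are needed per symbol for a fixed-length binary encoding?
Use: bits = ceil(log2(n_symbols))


log2(6387) = 12.6409
Bracket: 2^12 = 4096 < 6387 <= 2^13 = 8192
So ceil(log2(6387)) = 13

bits = ceil(log2(6387)) = ceil(12.6409) = 13 bits


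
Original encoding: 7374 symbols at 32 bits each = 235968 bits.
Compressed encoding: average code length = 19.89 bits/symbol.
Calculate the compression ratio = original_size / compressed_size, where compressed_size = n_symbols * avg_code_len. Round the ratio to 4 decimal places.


original_size = n_symbols * orig_bits = 7374 * 32 = 235968 bits
compressed_size = n_symbols * avg_code_len = 7374 * 19.89 = 146668.86 bits
ratio = original_size / compressed_size = 235968 / 146668.86 = 1.6088

Compression ratio = 1.6088


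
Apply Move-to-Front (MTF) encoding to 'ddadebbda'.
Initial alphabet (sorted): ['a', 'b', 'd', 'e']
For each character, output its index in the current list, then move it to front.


MTF encoding:
'd': index 2 in ['a', 'b', 'd', 'e'] -> ['d', 'a', 'b', 'e']
'd': index 0 in ['d', 'a', 'b', 'e'] -> ['d', 'a', 'b', 'e']
'a': index 1 in ['d', 'a', 'b', 'e'] -> ['a', 'd', 'b', 'e']
'd': index 1 in ['a', 'd', 'b', 'e'] -> ['d', 'a', 'b', 'e']
'e': index 3 in ['d', 'a', 'b', 'e'] -> ['e', 'd', 'a', 'b']
'b': index 3 in ['e', 'd', 'a', 'b'] -> ['b', 'e', 'd', 'a']
'b': index 0 in ['b', 'e', 'd', 'a'] -> ['b', 'e', 'd', 'a']
'd': index 2 in ['b', 'e', 'd', 'a'] -> ['d', 'b', 'e', 'a']
'a': index 3 in ['d', 'b', 'e', 'a'] -> ['a', 'd', 'b', 'e']


Output: [2, 0, 1, 1, 3, 3, 0, 2, 3]


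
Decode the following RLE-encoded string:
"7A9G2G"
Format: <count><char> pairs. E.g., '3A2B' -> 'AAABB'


Expanding each <count><char> pair:
  7A -> 'AAAAAAA'
  9G -> 'GGGGGGGGG'
  2G -> 'GG'

Decoded = AAAAAAAGGGGGGGGGGG


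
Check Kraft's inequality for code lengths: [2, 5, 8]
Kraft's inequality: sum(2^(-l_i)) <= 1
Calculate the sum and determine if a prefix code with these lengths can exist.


Sum = 2^(-2) + 2^(-5) + 2^(-8)
    = 0.25 + 0.03125 + 0.00390625
    = 73/256 = 0.28515625
Since 0.28515625 <= 1, Kraft's inequality IS satisfied.
A prefix code with these lengths CAN exist.

Kraft sum = 0.28515625. Satisfied.


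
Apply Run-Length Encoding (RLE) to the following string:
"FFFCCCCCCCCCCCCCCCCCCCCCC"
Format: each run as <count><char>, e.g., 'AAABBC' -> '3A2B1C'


Scanning runs left to right:
  i=0: run of 'F' x 3 -> '3F'
  i=3: run of 'C' x 22 -> '22C'

RLE = 3F22C


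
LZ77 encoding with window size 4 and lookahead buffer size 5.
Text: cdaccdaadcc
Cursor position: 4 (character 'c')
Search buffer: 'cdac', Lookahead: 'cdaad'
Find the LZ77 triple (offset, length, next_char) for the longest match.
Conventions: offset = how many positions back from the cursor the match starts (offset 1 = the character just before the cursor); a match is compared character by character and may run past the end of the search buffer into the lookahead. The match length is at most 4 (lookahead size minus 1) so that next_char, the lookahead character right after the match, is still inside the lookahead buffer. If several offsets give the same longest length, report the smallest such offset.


Try each offset into the search buffer:
  offset=1 (pos 3, char 'c'): match length 1
  offset=2 (pos 2, char 'a'): match length 0
  offset=3 (pos 1, char 'd'): match length 0
  offset=4 (pos 0, char 'c'): match length 3
Longest match has length 3 at offset 4.
next_char = character at position 4 + 3 = 7 -> 'a'

Best match: offset=4, length=3 (matching 'cda' starting at position 0)
LZ77 triple: (4, 3, 'a')


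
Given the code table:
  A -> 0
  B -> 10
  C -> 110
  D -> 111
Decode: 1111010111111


Decoding:
111 -> D
10 -> B
10 -> B
111 -> D
111 -> D


Result: DBBDD


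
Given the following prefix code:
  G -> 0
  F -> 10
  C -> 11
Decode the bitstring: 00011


Decoding step by step:
Bits 0 -> G
Bits 0 -> G
Bits 0 -> G
Bits 11 -> C


Decoded message: GGGC


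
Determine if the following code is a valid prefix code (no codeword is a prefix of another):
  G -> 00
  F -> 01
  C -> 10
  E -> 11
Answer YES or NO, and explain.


Checking each pair (does one codeword prefix another?):
  G='00' vs F='01': no prefix
  G='00' vs C='10': no prefix
  G='00' vs E='11': no prefix
  F='01' vs G='00': no prefix
  F='01' vs C='10': no prefix
  F='01' vs E='11': no prefix
  C='10' vs G='00': no prefix
  C='10' vs F='01': no prefix
  C='10' vs E='11': no prefix
  E='11' vs G='00': no prefix
  E='11' vs F='01': no prefix
  E='11' vs C='10': no prefix
No violation found over all pairs.

YES -- this is a valid prefix code. No codeword is a prefix of any other codeword.


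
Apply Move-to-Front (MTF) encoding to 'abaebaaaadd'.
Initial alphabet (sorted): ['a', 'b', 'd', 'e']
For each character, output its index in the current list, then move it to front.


MTF encoding:
'a': index 0 in ['a', 'b', 'd', 'e'] -> ['a', 'b', 'd', 'e']
'b': index 1 in ['a', 'b', 'd', 'e'] -> ['b', 'a', 'd', 'e']
'a': index 1 in ['b', 'a', 'd', 'e'] -> ['a', 'b', 'd', 'e']
'e': index 3 in ['a', 'b', 'd', 'e'] -> ['e', 'a', 'b', 'd']
'b': index 2 in ['e', 'a', 'b', 'd'] -> ['b', 'e', 'a', 'd']
'a': index 2 in ['b', 'e', 'a', 'd'] -> ['a', 'b', 'e', 'd']
'a': index 0 in ['a', 'b', 'e', 'd'] -> ['a', 'b', 'e', 'd']
'a': index 0 in ['a', 'b', 'e', 'd'] -> ['a', 'b', 'e', 'd']
'a': index 0 in ['a', 'b', 'e', 'd'] -> ['a', 'b', 'e', 'd']
'd': index 3 in ['a', 'b', 'e', 'd'] -> ['d', 'a', 'b', 'e']
'd': index 0 in ['d', 'a', 'b', 'e'] -> ['d', 'a', 'b', 'e']


Output: [0, 1, 1, 3, 2, 2, 0, 0, 0, 3, 0]


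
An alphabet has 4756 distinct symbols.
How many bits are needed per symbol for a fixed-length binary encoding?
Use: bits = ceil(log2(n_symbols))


log2(4756) = 12.2155
Bracket: 2^12 = 4096 < 4756 <= 2^13 = 8192
So ceil(log2(4756)) = 13

bits = ceil(log2(4756)) = ceil(12.2155) = 13 bits


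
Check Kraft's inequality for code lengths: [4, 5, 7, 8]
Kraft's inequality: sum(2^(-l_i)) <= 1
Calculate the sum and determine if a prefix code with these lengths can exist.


Sum = 2^(-4) + 2^(-5) + 2^(-7) + 2^(-8)
    = 0.0625 + 0.03125 + 0.0078125 + 0.00390625
    = 27/256 = 0.10546875
Since 0.10546875 <= 1, Kraft's inequality IS satisfied.
A prefix code with these lengths CAN exist.

Kraft sum = 0.10546875. Satisfied.


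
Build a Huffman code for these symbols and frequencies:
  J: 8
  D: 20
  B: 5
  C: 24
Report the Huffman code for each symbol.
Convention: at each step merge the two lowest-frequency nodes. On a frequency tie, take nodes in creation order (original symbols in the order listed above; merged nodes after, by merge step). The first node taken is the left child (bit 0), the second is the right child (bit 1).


Huffman tree construction:
Step 1: Merge B(5) + J(8) = 13
Step 2: Merge (B+J)(13) + D(20) = 33
Step 3: Merge C(24) + ((B+J)+D)(33) = 57
Read each symbol's code off the tree from the root (left child = 0, right child = 1).

Codes:
  J: 101 (length 3)
  D: 11 (length 2)
  B: 100 (length 3)
  C: 0 (length 1)
Average code length: 103/57 = 1.8070 bits/symbol


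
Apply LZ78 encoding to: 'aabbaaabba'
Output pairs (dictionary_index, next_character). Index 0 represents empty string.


LZ78 encoding steps:
Dictionary: {0: ''}
Step 1: w='' (idx 0), next='a' -> output (0, 'a'), add 'a' as idx 1
Step 2: w='a' (idx 1), next='b' -> output (1, 'b'), add 'ab' as idx 2
Step 3: w='' (idx 0), next='b' -> output (0, 'b'), add 'b' as idx 3
Step 4: w='a' (idx 1), next='a' -> output (1, 'a'), add 'aa' as idx 4
Step 5: w='ab' (idx 2), next='b' -> output (2, 'b'), add 'abb' as idx 5
Step 6: w='a' (idx 1), end of input -> output (1, '')


Encoded: [(0, 'a'), (1, 'b'), (0, 'b'), (1, 'a'), (2, 'b'), (1, '')]


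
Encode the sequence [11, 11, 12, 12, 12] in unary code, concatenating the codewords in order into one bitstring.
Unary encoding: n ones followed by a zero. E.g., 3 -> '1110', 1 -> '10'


Encode each number as n ones followed by a terminating 0:
  11 -> 111111111110 (12 bits)
  11 -> 111111111110 (12 bits)
  12 -> 1111111111110 (13 bits)
  12 -> 1111111111110 (13 bits)
  12 -> 1111111111110 (13 bits)
Total length = 12 + 12 + 13 + 13 + 13 = 63 bits.

Unary([11, 11, 12, 12, 12]) = 111111111110111111111110111111111111011111111111101111111111110 (63 bits)


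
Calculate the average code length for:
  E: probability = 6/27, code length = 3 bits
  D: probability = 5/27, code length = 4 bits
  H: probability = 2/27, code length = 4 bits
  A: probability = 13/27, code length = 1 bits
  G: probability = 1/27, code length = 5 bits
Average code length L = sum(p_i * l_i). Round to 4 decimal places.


Weighted contributions p_i * l_i:
  E: (6/27) * 3 = 18/27
  D: (5/27) * 4 = 20/27
  H: (2/27) * 4 = 8/27
  A: (13/27) * 1 = 13/27
  G: (1/27) * 5 = 5/27
Sum = (18 + 20 + 8 + 13 + 5)/27 = 64/27

L = 64/27 = 2.3704 bits/symbol


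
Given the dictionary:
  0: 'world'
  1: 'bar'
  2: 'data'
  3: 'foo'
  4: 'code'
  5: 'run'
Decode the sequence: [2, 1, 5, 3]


Look up each index in the dictionary:
  2 -> 'data'
  1 -> 'bar'
  5 -> 'run'
  3 -> 'foo'

Decoded: "data bar run foo"


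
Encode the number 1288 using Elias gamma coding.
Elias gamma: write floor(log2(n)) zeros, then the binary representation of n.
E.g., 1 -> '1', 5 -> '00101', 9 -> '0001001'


num_bits = floor(log2(1288)) + 1 = 11
leading_zeros = num_bits - 1 = 10
binary(1288) = 10100001000

Elias gamma(1288) = '0000000000' + '10100001000' = 000000000010100001000 (21 bits)


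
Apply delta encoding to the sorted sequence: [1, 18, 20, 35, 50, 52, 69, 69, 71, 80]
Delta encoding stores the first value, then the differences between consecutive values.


First value: 1
Deltas:
  18 - 1 = 17
  20 - 18 = 2
  35 - 20 = 15
  50 - 35 = 15
  52 - 50 = 2
  69 - 52 = 17
  69 - 69 = 0
  71 - 69 = 2
  80 - 71 = 9


Delta encoded: [1, 17, 2, 15, 15, 2, 17, 0, 2, 9]


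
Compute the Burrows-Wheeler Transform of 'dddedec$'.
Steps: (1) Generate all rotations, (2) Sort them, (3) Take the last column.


Rotations (sorted):
  0: $dddedec -> last char: c
  1: c$dddede -> last char: e
  2: dddedec$ -> last char: $
  3: ddedec$d -> last char: d
  4: dec$ddde -> last char: e
  5: dedec$dd -> last char: d
  6: ec$ddded -> last char: d
  7: edec$ddd -> last char: d


BWT = ce$deddd


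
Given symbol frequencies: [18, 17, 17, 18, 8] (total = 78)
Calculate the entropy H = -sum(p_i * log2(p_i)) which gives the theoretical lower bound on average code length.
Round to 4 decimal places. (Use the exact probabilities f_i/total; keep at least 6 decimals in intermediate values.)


Per-symbol terms -p_i * log2(p_i) with p_i = f_i/78:
  p = 18/78 = 0.230769: log2(p) = -2.115477, -p*log2(p) = 0.488187
  p = 17/78 = 0.217949: log2(p) = -2.197939, -p*log2(p) = 0.479038
  p = 17/78 = 0.217949: log2(p) = -2.197939, -p*log2(p) = 0.479038
  p = 18/78 = 0.230769: log2(p) = -2.115477, -p*log2(p) = 0.488187
  p = 8/78 = 0.102564: log2(p) = -3.285402, -p*log2(p) = 0.336964
H = 0.488187 + 0.479038 + 0.479038 + 0.488187 + 0.336964 = 2.271414

H = 2.2714 bits/symbol


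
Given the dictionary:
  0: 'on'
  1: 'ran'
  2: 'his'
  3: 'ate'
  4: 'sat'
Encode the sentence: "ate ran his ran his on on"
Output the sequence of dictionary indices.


Look up each word in the dictionary:
  'ate' -> 3
  'ran' -> 1
  'his' -> 2
  'ran' -> 1
  'his' -> 2
  'on' -> 0
  'on' -> 0

Encoded: [3, 1, 2, 1, 2, 0, 0]


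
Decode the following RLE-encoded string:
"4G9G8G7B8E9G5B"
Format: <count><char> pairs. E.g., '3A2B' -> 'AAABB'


Expanding each <count><char> pair:
  4G -> 'GGGG'
  9G -> 'GGGGGGGGG'
  8G -> 'GGGGGGGG'
  7B -> 'BBBBBBB'
  8E -> 'EEEEEEEE'
  9G -> 'GGGGGGGGG'
  5B -> 'BBBBB'

Decoded = GGGGGGGGGGGGGGGGGGGGGBBBBBBBEEEEEEEEGGGGGGGGGBBBBB


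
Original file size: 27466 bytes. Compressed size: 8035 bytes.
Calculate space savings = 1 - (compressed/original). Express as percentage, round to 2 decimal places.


ratio = compressed/original = 8035/27466 = 0.292544
savings = 1 - ratio = 1 - 0.292544 = 0.707456
as a percentage: 0.707456 * 100 = 70.75%

Space savings = 1 - 8035/27466 = 70.75%


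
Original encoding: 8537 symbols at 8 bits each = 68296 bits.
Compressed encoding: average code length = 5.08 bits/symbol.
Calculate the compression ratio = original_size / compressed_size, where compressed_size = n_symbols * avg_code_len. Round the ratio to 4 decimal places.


original_size = n_symbols * orig_bits = 8537 * 8 = 68296 bits
compressed_size = n_symbols * avg_code_len = 8537 * 5.08 = 43367.96 bits
ratio = original_size / compressed_size = 68296 / 43367.96 = 1.5748

Compression ratio = 1.5748


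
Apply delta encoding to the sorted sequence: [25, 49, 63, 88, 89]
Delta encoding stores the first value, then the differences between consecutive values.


First value: 25
Deltas:
  49 - 25 = 24
  63 - 49 = 14
  88 - 63 = 25
  89 - 88 = 1


Delta encoded: [25, 24, 14, 25, 1]


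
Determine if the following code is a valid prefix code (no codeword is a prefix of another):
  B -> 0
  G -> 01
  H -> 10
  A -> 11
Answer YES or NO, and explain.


Checking each pair (does one codeword prefix another?):
  B='0' vs G='01': prefix -- VIOLATION

NO -- this is NOT a valid prefix code. B (0) is a prefix of G (01).


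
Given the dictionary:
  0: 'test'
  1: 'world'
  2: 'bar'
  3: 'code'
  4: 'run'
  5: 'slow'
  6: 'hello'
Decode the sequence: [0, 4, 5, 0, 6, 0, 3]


Look up each index in the dictionary:
  0 -> 'test'
  4 -> 'run'
  5 -> 'slow'
  0 -> 'test'
  6 -> 'hello'
  0 -> 'test'
  3 -> 'code'

Decoded: "test run slow test hello test code"


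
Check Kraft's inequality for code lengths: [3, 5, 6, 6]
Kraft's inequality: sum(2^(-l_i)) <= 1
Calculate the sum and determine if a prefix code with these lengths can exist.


Sum = 2^(-3) + 2^(-5) + 2^(-6) + 2^(-6)
    = 0.125 + 0.03125 + 0.015625 + 0.015625
    = 12/64 = 0.1875
Since 0.1875 <= 1, Kraft's inequality IS satisfied.
A prefix code with these lengths CAN exist.

Kraft sum = 0.1875. Satisfied.


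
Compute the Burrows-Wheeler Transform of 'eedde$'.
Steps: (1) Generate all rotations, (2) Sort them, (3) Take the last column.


Rotations (sorted):
  0: $eedde -> last char: e
  1: dde$ee -> last char: e
  2: de$eed -> last char: d
  3: e$eedd -> last char: d
  4: edde$e -> last char: e
  5: eedde$ -> last char: $


BWT = eedde$


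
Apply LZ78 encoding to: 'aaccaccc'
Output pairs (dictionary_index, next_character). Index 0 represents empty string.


LZ78 encoding steps:
Dictionary: {0: ''}
Step 1: w='' (idx 0), next='a' -> output (0, 'a'), add 'a' as idx 1
Step 2: w='a' (idx 1), next='c' -> output (1, 'c'), add 'ac' as idx 2
Step 3: w='' (idx 0), next='c' -> output (0, 'c'), add 'c' as idx 3
Step 4: w='ac' (idx 2), next='c' -> output (2, 'c'), add 'acc' as idx 4
Step 5: w='c' (idx 3), end of input -> output (3, '')


Encoded: [(0, 'a'), (1, 'c'), (0, 'c'), (2, 'c'), (3, '')]


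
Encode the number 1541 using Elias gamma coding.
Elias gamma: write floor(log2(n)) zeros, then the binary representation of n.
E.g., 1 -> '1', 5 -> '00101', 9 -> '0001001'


num_bits = floor(log2(1541)) + 1 = 11
leading_zeros = num_bits - 1 = 10
binary(1541) = 11000000101

Elias gamma(1541) = '0000000000' + '11000000101' = 000000000011000000101 (21 bits)


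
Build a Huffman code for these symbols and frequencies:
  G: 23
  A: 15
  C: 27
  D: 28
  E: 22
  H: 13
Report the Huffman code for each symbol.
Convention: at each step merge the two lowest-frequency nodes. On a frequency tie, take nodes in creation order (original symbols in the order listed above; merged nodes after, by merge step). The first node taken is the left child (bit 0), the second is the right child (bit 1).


Huffman tree construction:
Step 1: Merge H(13) + A(15) = 28
Step 2: Merge E(22) + G(23) = 45
Step 3: Merge C(27) + D(28) = 55
Step 4: Merge (H+A)(28) + (E+G)(45) = 73
Step 5: Merge (C+D)(55) + ((H+A)+(E+G))(73) = 128
Read each symbol's code off the tree from the root (left child = 0, right child = 1).

Codes:
  G: 111 (length 3)
  A: 101 (length 3)
  C: 00 (length 2)
  D: 01 (length 2)
  E: 110 (length 3)
  H: 100 (length 3)
Average code length: 329/128 = 2.5703 bits/symbol


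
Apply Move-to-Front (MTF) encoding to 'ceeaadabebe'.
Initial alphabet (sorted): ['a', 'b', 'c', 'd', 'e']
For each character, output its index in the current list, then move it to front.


MTF encoding:
'c': index 2 in ['a', 'b', 'c', 'd', 'e'] -> ['c', 'a', 'b', 'd', 'e']
'e': index 4 in ['c', 'a', 'b', 'd', 'e'] -> ['e', 'c', 'a', 'b', 'd']
'e': index 0 in ['e', 'c', 'a', 'b', 'd'] -> ['e', 'c', 'a', 'b', 'd']
'a': index 2 in ['e', 'c', 'a', 'b', 'd'] -> ['a', 'e', 'c', 'b', 'd']
'a': index 0 in ['a', 'e', 'c', 'b', 'd'] -> ['a', 'e', 'c', 'b', 'd']
'd': index 4 in ['a', 'e', 'c', 'b', 'd'] -> ['d', 'a', 'e', 'c', 'b']
'a': index 1 in ['d', 'a', 'e', 'c', 'b'] -> ['a', 'd', 'e', 'c', 'b']
'b': index 4 in ['a', 'd', 'e', 'c', 'b'] -> ['b', 'a', 'd', 'e', 'c']
'e': index 3 in ['b', 'a', 'd', 'e', 'c'] -> ['e', 'b', 'a', 'd', 'c']
'b': index 1 in ['e', 'b', 'a', 'd', 'c'] -> ['b', 'e', 'a', 'd', 'c']
'e': index 1 in ['b', 'e', 'a', 'd', 'c'] -> ['e', 'b', 'a', 'd', 'c']


Output: [2, 4, 0, 2, 0, 4, 1, 4, 3, 1, 1]


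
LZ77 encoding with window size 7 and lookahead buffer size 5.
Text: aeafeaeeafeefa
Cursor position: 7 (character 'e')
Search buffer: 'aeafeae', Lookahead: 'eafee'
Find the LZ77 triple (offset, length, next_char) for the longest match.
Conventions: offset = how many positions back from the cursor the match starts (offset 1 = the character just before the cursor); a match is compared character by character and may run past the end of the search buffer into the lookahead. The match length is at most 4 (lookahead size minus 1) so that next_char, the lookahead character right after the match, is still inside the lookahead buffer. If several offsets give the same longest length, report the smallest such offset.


Try each offset into the search buffer:
  offset=1 (pos 6, char 'e'): match length 1
  offset=2 (pos 5, char 'a'): match length 0
  offset=3 (pos 4, char 'e'): match length 2
  offset=4 (pos 3, char 'f'): match length 0
  offset=5 (pos 2, char 'a'): match length 0
  offset=6 (pos 1, char 'e'): match length 4
  offset=7 (pos 0, char 'a'): match length 0
Longest match has length 4 at offset 6.
next_char = character at position 7 + 4 = 11 -> 'e'

Best match: offset=6, length=4 (matching 'eafe' starting at position 1)
LZ77 triple: (6, 4, 'e')


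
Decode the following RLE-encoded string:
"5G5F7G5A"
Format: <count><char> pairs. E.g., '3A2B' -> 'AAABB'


Expanding each <count><char> pair:
  5G -> 'GGGGG'
  5F -> 'FFFFF'
  7G -> 'GGGGGGG'
  5A -> 'AAAAA'

Decoded = GGGGGFFFFFGGGGGGGAAAAA


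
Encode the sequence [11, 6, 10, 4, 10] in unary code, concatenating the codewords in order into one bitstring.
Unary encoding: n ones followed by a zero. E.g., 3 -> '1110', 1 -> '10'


Encode each number as n ones followed by a terminating 0:
  11 -> 111111111110 (12 bits)
  6 -> 1111110 (7 bits)
  10 -> 11111111110 (11 bits)
  4 -> 11110 (5 bits)
  10 -> 11111111110 (11 bits)
Total length = 12 + 7 + 11 + 5 + 11 = 46 bits.

Unary([11, 6, 10, 4, 10]) = 1111111111101111110111111111101111011111111110 (46 bits)


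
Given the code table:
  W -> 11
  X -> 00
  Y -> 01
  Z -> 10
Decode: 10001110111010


Decoding:
10 -> Z
00 -> X
11 -> W
10 -> Z
11 -> W
10 -> Z
10 -> Z


Result: ZXWZWZZ


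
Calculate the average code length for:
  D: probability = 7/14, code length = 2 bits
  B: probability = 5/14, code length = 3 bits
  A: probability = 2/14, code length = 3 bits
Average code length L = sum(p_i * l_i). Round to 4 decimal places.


Weighted contributions p_i * l_i:
  D: (7/14) * 2 = 14/14
  B: (5/14) * 3 = 15/14
  A: (2/14) * 3 = 6/14
Sum = (14 + 15 + 6)/14 = 35/14

L = 35/14 = 2.5000 bits/symbol


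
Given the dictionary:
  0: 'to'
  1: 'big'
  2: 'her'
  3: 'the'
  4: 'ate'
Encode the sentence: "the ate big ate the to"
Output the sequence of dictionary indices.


Look up each word in the dictionary:
  'the' -> 3
  'ate' -> 4
  'big' -> 1
  'ate' -> 4
  'the' -> 3
  'to' -> 0

Encoded: [3, 4, 1, 4, 3, 0]


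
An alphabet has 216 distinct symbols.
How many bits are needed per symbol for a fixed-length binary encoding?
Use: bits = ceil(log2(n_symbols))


log2(216) = 7.7549
Bracket: 2^7 = 128 < 216 <= 2^8 = 256
So ceil(log2(216)) = 8

bits = ceil(log2(216)) = ceil(7.7549) = 8 bits


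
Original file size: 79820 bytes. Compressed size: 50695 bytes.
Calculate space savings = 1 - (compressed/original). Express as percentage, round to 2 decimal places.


ratio = compressed/original = 50695/79820 = 0.635117
savings = 1 - ratio = 1 - 0.635117 = 0.364883
as a percentage: 0.364883 * 100 = 36.49%

Space savings = 1 - 50695/79820 = 36.49%


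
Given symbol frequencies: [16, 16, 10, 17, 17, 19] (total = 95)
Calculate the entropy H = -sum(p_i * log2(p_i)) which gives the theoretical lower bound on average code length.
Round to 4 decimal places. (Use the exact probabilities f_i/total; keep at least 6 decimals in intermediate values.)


Per-symbol terms -p_i * log2(p_i) with p_i = f_i/95:
  p = 16/95 = 0.168421: log2(p) = -2.569856, -p*log2(p) = 0.432818
  p = 16/95 = 0.168421: log2(p) = -2.569856, -p*log2(p) = 0.432818
  p = 10/95 = 0.105263: log2(p) = -3.247928, -p*log2(p) = 0.341887
  p = 17/95 = 0.178947: log2(p) = -2.482393, -p*log2(p) = 0.444218
  p = 17/95 = 0.178947: log2(p) = -2.482393, -p*log2(p) = 0.444218
  p = 19/95 = 0.200000: log2(p) = -2.321928, -p*log2(p) = 0.464386
H = 0.432818 + 0.432818 + 0.341887 + 0.444218 + 0.444218 + 0.464386 = 2.560345

H = 2.5603 bits/symbol


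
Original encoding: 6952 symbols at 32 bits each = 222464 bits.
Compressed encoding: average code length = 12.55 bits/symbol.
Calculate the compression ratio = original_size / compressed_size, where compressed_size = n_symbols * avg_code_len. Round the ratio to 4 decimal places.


original_size = n_symbols * orig_bits = 6952 * 32 = 222464 bits
compressed_size = n_symbols * avg_code_len = 6952 * 12.55 = 87247.6 bits
ratio = original_size / compressed_size = 222464 / 87247.6 = 2.5498

Compression ratio = 2.5498


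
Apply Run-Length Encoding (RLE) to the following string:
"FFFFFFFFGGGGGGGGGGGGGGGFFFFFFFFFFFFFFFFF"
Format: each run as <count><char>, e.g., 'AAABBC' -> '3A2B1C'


Scanning runs left to right:
  i=0: run of 'F' x 8 -> '8F'
  i=8: run of 'G' x 15 -> '15G'
  i=23: run of 'F' x 17 -> '17F'

RLE = 8F15G17F


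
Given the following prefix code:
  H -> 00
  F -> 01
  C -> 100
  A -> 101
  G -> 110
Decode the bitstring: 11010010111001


Decoding step by step:
Bits 110 -> G
Bits 100 -> C
Bits 101 -> A
Bits 110 -> G
Bits 01 -> F


Decoded message: GCAGF


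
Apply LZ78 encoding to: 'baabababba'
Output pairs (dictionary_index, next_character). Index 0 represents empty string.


LZ78 encoding steps:
Dictionary: {0: ''}
Step 1: w='' (idx 0), next='b' -> output (0, 'b'), add 'b' as idx 1
Step 2: w='' (idx 0), next='a' -> output (0, 'a'), add 'a' as idx 2
Step 3: w='a' (idx 2), next='b' -> output (2, 'b'), add 'ab' as idx 3
Step 4: w='ab' (idx 3), next='a' -> output (3, 'a'), add 'aba' as idx 4
Step 5: w='b' (idx 1), next='b' -> output (1, 'b'), add 'bb' as idx 5
Step 6: w='a' (idx 2), end of input -> output (2, '')


Encoded: [(0, 'b'), (0, 'a'), (2, 'b'), (3, 'a'), (1, 'b'), (2, '')]


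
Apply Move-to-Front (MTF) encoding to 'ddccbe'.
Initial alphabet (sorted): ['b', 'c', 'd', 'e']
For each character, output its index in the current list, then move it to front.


MTF encoding:
'd': index 2 in ['b', 'c', 'd', 'e'] -> ['d', 'b', 'c', 'e']
'd': index 0 in ['d', 'b', 'c', 'e'] -> ['d', 'b', 'c', 'e']
'c': index 2 in ['d', 'b', 'c', 'e'] -> ['c', 'd', 'b', 'e']
'c': index 0 in ['c', 'd', 'b', 'e'] -> ['c', 'd', 'b', 'e']
'b': index 2 in ['c', 'd', 'b', 'e'] -> ['b', 'c', 'd', 'e']
'e': index 3 in ['b', 'c', 'd', 'e'] -> ['e', 'b', 'c', 'd']


Output: [2, 0, 2, 0, 2, 3]


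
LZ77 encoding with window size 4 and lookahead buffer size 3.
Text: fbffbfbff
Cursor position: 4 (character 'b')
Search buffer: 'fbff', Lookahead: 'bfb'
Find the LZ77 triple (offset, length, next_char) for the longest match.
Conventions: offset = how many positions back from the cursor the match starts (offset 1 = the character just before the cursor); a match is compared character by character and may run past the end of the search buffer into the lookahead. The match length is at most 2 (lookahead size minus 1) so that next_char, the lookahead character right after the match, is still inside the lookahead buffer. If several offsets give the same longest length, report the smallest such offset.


Try each offset into the search buffer:
  offset=1 (pos 3, char 'f'): match length 0
  offset=2 (pos 2, char 'f'): match length 0
  offset=3 (pos 1, char 'b'): match length 2
  offset=4 (pos 0, char 'f'): match length 0
Longest match has length 2 at offset 3.
next_char = character at position 4 + 2 = 6 -> 'b'

Best match: offset=3, length=2 (matching 'bf' starting at position 1)
LZ77 triple: (3, 2, 'b')


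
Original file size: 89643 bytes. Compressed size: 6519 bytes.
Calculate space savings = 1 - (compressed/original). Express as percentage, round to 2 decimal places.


ratio = compressed/original = 6519/89643 = 0.072722
savings = 1 - ratio = 1 - 0.072722 = 0.927278
as a percentage: 0.927278 * 100 = 92.73%

Space savings = 1 - 6519/89643 = 92.73%


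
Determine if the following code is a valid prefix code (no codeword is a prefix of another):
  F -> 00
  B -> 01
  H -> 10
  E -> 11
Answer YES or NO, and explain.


Checking each pair (does one codeword prefix another?):
  F='00' vs B='01': no prefix
  F='00' vs H='10': no prefix
  F='00' vs E='11': no prefix
  B='01' vs F='00': no prefix
  B='01' vs H='10': no prefix
  B='01' vs E='11': no prefix
  H='10' vs F='00': no prefix
  H='10' vs B='01': no prefix
  H='10' vs E='11': no prefix
  E='11' vs F='00': no prefix
  E='11' vs B='01': no prefix
  E='11' vs H='10': no prefix
No violation found over all pairs.

YES -- this is a valid prefix code. No codeword is a prefix of any other codeword.
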